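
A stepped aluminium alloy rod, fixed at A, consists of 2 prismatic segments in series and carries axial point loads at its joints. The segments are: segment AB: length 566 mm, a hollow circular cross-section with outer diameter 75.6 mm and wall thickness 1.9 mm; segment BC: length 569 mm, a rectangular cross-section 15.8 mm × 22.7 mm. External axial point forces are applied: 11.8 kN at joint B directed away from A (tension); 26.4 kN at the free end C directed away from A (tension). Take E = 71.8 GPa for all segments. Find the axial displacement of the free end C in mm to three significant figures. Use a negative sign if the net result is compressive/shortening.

1.27 mm

Internal axial forces (sectioning from the free end, tension +): N_BC = 26.4 kN, N_AB = 38.2 kN.
A_AB = 439.9 mm².
A_BC = 358.7 mm².
δ_AB = 38200·566/(439.9·71800) = 0.6845 mm
δ_BC = 26400·569/(358.7·71800) = 0.5833 mm
δ = Σδ_i = 1.268 mm.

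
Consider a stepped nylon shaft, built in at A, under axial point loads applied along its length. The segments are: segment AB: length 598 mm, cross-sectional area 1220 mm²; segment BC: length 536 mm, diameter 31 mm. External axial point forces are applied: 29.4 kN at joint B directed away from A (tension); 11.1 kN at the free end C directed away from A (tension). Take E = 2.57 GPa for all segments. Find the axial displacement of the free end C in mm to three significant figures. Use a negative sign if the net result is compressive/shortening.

Internal axial forces (sectioning from the free end, tension +): N_BC = 11.1 kN, N_AB = 40.5 kN.
A_BC = 754.8 mm².
δ_AB = 40500·598/(1220·2570) = 7.724 mm
δ_BC = 11100·536/(754.8·2570) = 3.067 mm
δ = Σδ_i = 10.79 mm.

10.8 mm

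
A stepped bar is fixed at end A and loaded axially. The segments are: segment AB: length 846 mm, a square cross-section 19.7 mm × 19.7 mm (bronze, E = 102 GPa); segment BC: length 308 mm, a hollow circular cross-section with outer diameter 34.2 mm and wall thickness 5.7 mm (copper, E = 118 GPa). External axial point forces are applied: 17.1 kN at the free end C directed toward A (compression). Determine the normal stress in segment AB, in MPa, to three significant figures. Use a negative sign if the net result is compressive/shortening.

-44.1 MPa

Internal axial forces (sectioning from the free end, tension +): N_BC = -17.1 kN, N_AB = -17.1 kN.
A_AB = 388.1 mm².
σ_AB = N_AB/A_AB = -17100/388.1 = -44.06 MPa.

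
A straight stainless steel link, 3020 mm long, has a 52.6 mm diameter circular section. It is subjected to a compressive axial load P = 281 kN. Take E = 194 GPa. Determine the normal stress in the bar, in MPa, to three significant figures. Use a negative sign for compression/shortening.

A = 2173 mm².
σ = N/A = -281000/2173 = -129.3 MPa.

-129 MPa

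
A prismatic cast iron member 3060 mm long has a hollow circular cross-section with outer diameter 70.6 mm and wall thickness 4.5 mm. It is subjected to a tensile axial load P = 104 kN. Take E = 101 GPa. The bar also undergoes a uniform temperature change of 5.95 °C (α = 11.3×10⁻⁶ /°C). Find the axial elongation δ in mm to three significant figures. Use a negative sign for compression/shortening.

3.58 mm

A = 934.5 mm².
δ_mech = NL/(AE) = 104000·3060/(934.5·101000) = 3.372 mm.
δ_thermal = αLΔT = 11.3e-6·3060·5.95 = 0.2057 mm.
δ = δ_mech + δ_thermal = 3.578 mm.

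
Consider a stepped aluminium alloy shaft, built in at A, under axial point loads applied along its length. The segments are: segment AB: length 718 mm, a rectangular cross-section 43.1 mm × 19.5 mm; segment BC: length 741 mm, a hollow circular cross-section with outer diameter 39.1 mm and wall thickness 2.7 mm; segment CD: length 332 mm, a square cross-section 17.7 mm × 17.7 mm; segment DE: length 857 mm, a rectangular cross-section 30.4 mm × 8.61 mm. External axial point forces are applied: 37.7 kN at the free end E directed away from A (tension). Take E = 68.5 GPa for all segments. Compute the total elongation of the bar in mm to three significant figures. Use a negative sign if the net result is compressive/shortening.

Internal axial forces (sectioning from the free end, tension +): N_DE = 37.7 kN, N_CD = 37.7 kN, N_BC = 37.7 kN, N_AB = 37.7 kN.
A_AB = 840.5 mm².
A_BC = 308.8 mm².
A_CD = 313.3 mm².
A_DE = 261.7 mm².
δ_AB = 37700·718/(840.5·68500) = 0.4702 mm
δ_BC = 37700·741/(308.8·68500) = 1.321 mm
δ_CD = 37700·332/(313.3·68500) = 0.5832 mm
δ_DE = 37700·857/(261.7·68500) = 1.802 mm
δ = Σδ_i = 4.176 mm.

4.18 mm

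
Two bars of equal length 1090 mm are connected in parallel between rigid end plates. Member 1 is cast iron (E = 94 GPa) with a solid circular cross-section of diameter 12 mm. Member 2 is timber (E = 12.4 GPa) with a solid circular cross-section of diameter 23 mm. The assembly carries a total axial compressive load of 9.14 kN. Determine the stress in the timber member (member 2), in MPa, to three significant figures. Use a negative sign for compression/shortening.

A_1 = 113.1 mm².
A_2 = 415.5 mm².
Equal strain + equilibrium ⇒ each member carries load in proportion to AE: A₁E₁ = 10630000 N, A₂E₂ = 5152000 N, ΣAE = 15780000 N.
σ₂ = P·E₂/ΣAE = -9140·12400/15780000 = -7.181 MPa.

-7.18 MPa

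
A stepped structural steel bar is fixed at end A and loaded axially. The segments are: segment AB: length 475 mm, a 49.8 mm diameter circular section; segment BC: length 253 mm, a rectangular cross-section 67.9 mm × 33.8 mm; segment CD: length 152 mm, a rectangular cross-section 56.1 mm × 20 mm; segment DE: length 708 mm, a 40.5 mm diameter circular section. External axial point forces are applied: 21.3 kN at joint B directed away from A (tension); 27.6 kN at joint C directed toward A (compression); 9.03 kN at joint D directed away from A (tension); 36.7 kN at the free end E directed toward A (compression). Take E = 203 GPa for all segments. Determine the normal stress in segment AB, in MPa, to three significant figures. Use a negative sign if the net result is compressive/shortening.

-17.4 MPa

Internal axial forces (sectioning from the free end, tension +): N_DE = -36.7 kN, N_CD = -27.67 kN, N_BC = -55.27 kN, N_AB = -33.97 kN.
A_AB = 1948 mm².
σ_AB = N_AB/A_AB = -33970/1948 = -17.44 MPa.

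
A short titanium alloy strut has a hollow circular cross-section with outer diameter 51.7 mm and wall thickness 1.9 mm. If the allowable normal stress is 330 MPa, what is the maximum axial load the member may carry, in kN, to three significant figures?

98.1 kN

A = 297.3 mm².
P_max = σ_allow · A = 330 · 297.3 = 98090 N = 98.09 kN.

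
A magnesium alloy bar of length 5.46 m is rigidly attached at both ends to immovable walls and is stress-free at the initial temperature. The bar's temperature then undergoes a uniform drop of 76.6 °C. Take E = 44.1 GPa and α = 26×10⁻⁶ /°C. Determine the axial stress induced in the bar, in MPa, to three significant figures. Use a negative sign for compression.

Free thermal expansion αLΔT = 26e-6 · 5460 · -76.6 = -10.87 mm.
The walls impose strain ε = −(-10.87)/5460 = 1.9916e-03; σ = Eε = 44100 · 1.9916e-03 = 87.83 MPa.

87.8 MPa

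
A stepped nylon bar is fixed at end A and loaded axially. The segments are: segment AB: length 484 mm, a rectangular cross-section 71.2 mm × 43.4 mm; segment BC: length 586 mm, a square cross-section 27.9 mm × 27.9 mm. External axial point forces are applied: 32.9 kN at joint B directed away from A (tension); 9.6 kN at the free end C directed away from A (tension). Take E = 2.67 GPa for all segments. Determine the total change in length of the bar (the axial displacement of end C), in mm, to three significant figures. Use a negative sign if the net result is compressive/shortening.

Internal axial forces (sectioning from the free end, tension +): N_BC = 9.6 kN, N_AB = 42.5 kN.
A_AB = 3090 mm².
A_BC = 778.4 mm².
δ_AB = 42500·484/(3090·2670) = 2.493 mm
δ_BC = 9600·586/(778.4·2670) = 2.707 mm
δ = Σδ_i = 5.2 mm.

5.20 mm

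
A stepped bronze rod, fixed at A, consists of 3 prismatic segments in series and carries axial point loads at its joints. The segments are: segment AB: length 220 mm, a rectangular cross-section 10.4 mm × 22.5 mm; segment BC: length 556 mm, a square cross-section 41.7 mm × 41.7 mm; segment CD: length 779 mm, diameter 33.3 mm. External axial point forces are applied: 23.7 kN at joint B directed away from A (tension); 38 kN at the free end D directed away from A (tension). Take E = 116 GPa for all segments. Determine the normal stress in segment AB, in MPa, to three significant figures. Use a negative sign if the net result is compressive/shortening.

264 MPa

Internal axial forces (sectioning from the free end, tension +): N_CD = 38 kN, N_BC = 38 kN, N_AB = 61.7 kN.
A_AB = 234 mm².
σ_AB = N_AB/A_AB = 61700/234 = 263.7 MPa.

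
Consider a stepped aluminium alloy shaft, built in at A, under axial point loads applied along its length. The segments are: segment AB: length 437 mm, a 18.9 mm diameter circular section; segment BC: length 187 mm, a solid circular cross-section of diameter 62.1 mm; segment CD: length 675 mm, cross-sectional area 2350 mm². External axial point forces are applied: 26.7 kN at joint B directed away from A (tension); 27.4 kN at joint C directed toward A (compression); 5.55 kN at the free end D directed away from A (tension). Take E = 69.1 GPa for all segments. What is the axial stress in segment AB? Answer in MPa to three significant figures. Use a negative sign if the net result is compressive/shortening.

Internal axial forces (sectioning from the free end, tension +): N_CD = 5.55 kN, N_BC = -21.85 kN, N_AB = 4.85 kN.
A_AB = 280.6 mm².
σ_AB = N_AB/A_AB = 4850/280.6 = 17.29 MPa.

17.3 MPa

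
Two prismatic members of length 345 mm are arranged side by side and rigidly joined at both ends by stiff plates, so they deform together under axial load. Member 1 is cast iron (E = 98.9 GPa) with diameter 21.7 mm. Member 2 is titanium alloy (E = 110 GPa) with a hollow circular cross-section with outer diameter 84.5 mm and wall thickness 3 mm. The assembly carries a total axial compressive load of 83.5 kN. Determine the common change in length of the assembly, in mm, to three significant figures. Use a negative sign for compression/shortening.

-0.238 mm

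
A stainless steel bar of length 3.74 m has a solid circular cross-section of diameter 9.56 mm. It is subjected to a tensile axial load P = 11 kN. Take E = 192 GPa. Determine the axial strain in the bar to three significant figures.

7.98e-04

A = 71.78 mm².
σ = N/A = 153.2 MPa; ε = σ/E = 153.2/192000 = 7.982e-04.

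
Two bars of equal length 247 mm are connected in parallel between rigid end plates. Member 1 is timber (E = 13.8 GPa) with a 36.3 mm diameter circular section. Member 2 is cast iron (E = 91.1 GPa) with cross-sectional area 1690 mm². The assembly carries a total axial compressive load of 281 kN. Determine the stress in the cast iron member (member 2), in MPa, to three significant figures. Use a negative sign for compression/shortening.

-152 MPa

A_1 = 1035 mm².
Equal strain + equilibrium ⇒ each member carries load in proportion to AE: A₁E₁ = 14280000 N, A₂E₂ = 154000000 N, ΣAE = 168200000 N.
σ₂ = P·E₂/ΣAE = -281000·91100/168200000 = -152.2 MPa.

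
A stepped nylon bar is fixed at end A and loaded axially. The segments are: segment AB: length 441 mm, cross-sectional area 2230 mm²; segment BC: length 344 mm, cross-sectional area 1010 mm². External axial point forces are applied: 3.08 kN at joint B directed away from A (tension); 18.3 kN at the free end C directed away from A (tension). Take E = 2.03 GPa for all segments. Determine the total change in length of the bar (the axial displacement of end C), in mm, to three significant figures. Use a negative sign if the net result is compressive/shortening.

5.15 mm

Internal axial forces (sectioning from the free end, tension +): N_BC = 18.3 kN, N_AB = 21.38 kN.
δ_AB = 21380·441/(2230·2030) = 2.083 mm
δ_BC = 18300·344/(1010·2030) = 3.07 mm
δ = Σδ_i = 5.153 mm.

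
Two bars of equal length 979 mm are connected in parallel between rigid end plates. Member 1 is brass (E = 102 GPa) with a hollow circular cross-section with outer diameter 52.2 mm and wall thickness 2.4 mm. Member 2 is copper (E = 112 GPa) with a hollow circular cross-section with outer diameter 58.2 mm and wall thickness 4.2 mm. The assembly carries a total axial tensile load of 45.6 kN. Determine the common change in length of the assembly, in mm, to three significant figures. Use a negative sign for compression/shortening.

A_1 = 375.5 mm².
A_2 = 712.5 mm².
Equal strain + equilibrium ⇒ each member carries load in proportion to AE: A₁E₁ = 38300000 N, A₂E₂ = 79800000 N, ΣAE = 118100000 N.
δ = PL/ΣAE = 45600·979/118100000 = 0.378 mm.

0.378 mm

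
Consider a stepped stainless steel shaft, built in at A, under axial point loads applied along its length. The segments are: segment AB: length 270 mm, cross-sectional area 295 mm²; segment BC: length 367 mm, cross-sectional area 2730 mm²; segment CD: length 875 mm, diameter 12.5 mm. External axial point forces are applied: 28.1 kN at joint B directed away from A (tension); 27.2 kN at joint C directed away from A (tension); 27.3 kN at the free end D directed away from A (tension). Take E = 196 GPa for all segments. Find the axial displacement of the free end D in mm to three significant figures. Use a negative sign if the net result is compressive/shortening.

1.42 mm

Internal axial forces (sectioning from the free end, tension +): N_CD = 27.3 kN, N_BC = 54.5 kN, N_AB = 82.6 kN.
A_CD = 122.7 mm².
δ_AB = 82600·270/(295·196000) = 0.3857 mm
δ_BC = 54500·367/(2730·196000) = 0.03738 mm
δ_CD = 27300·875/(122.7·196000) = 0.9931 mm
δ = Σδ_i = 1.416 mm.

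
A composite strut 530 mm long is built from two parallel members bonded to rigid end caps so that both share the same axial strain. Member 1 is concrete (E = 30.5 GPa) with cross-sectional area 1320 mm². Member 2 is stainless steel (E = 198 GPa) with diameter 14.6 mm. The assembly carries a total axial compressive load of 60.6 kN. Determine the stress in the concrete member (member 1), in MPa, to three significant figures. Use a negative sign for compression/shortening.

A_2 = 167.4 mm².
Equal strain + equilibrium ⇒ each member carries load in proportion to AE: A₁E₁ = 40260000 N, A₂E₂ = 33150000 N, ΣAE = 73410000 N.
σ₁ = P·E₁/ΣAE = -60600·30500/73410000 = -25.18 MPa.

-25.2 MPa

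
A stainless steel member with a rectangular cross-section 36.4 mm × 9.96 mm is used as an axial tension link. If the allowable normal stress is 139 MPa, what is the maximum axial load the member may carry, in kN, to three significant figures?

50.4 kN

A = 362.5 mm².
P_max = σ_allow · A = 139 · 362.5 = 50390 N = 50.39 kN.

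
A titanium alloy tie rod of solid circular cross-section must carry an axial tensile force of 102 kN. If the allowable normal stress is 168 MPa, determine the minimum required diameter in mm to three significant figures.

Required area A ≥ P/σ_allow = 102000/168 = 607.1 mm².
For a solid circular section, d ≥ √(4A/π) = 27.8 mm.

27.8 mm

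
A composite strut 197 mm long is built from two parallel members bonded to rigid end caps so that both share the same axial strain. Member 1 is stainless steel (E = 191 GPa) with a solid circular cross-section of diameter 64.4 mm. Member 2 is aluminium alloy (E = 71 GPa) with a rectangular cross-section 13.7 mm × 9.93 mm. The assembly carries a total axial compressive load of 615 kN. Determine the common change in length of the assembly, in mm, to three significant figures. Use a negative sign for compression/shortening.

A_1 = 3257 mm².
A_2 = 136 mm².
Equal strain + equilibrium ⇒ each member carries load in proportion to AE: A₁E₁ = 622100000 N, A₂E₂ = 9659000 N, ΣAE = 631800000 N.
δ = PL/ΣAE = -615000·197/631800000 = -0.1918 mm.

-0.192 mm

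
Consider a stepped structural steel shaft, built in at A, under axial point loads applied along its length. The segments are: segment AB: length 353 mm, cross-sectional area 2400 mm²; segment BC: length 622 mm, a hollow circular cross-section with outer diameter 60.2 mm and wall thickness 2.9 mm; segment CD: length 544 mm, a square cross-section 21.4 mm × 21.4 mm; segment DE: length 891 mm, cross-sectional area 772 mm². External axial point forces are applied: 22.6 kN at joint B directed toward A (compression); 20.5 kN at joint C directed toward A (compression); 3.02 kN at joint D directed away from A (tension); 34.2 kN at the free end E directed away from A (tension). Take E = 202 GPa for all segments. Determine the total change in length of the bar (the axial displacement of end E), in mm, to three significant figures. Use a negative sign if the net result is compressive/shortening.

0.509 mm

Internal axial forces (sectioning from the free end, tension +): N_DE = 34.2 kN, N_CD = 37.22 kN, N_BC = 16.72 kN, N_AB = -5.88 kN.
A_BC = 522 mm².
A_CD = 458 mm².
δ_AB = -5880·353/(2400·202000) = -0.004281 mm
δ_BC = 16720·622/(522·202000) = 0.09862 mm
δ_CD = 37220·544/(458·202000) = 0.2189 mm
δ_DE = 34200·891/(772·202000) = 0.1954 mm
δ = Σδ_i = 0.5086 mm.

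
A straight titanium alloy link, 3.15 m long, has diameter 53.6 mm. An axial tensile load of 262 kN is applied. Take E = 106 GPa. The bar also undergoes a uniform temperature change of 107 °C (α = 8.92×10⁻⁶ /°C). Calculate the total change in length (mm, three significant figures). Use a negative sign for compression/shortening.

6.46 mm

A = 2256 mm².
δ_mech = NL/(AE) = 262000·3150/(2256·106000) = 3.451 mm.
δ_thermal = αLΔT = 8.92e-6·3150·107 = 3.006 mm.
δ = δ_mech + δ_thermal = 6.457 mm.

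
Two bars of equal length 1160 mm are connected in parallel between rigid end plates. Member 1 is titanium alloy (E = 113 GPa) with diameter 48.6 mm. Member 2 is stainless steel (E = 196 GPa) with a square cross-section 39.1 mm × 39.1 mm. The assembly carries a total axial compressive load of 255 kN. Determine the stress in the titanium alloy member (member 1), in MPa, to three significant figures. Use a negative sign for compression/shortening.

A_1 = 1855 mm².
A_2 = 1529 mm².
Equal strain + equilibrium ⇒ each member carries load in proportion to AE: A₁E₁ = 209600000 N, A₂E₂ = 299600000 N, ΣAE = 509300000 N.
σ₁ = P·E₁/ΣAE = -255000·113000/509300000 = -56.58 MPa.

-56.6 MPa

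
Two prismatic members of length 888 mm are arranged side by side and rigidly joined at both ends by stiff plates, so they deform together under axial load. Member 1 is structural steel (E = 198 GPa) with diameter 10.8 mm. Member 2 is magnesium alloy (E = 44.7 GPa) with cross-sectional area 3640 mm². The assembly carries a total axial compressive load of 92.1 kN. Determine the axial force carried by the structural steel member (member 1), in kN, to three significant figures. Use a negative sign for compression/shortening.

A_1 = 91.61 mm².
Equal strain + equilibrium ⇒ each member carries load in proportion to AE: A₁E₁ = 18140000 N, A₂E₂ = 162700000 N, ΣAE = 180800000 N.
F₁ = P·A₁E₁/ΣAE = -92100·18140000/180800000 = -9237 N.

-9.24 kN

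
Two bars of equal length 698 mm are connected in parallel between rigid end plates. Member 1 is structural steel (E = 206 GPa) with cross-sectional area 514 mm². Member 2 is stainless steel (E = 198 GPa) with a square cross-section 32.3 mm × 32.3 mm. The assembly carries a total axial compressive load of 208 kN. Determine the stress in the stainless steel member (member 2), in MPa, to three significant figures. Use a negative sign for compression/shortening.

-132 MPa

A_2 = 1043 mm².
Equal strain + equilibrium ⇒ each member carries load in proportion to AE: A₁E₁ = 105900000 N, A₂E₂ = 206600000 N, ΣAE = 312500000 N.
σ₂ = P·E₂/ΣAE = -208000·198000/312500000 = -131.8 MPa.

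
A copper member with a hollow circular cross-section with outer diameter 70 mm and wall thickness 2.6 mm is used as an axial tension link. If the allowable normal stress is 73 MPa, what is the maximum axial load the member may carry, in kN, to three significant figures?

A = 550.5 mm².
P_max = σ_allow · A = 73 · 550.5 = 40190 N = 40.19 kN.

40.2 kN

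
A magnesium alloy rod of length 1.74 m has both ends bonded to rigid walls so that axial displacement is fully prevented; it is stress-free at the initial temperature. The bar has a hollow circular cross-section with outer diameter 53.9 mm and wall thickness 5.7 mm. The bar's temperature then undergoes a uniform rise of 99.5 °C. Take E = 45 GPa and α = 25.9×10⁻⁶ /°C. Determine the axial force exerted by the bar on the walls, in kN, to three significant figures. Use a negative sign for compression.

-100 kN

Free thermal expansion αLΔT = 25.9e-6 · 1740 · 99.5 = 4.484 mm.
The walls impose strain ε = −(4.484)/1740 = -2.5770e-03; σ = Eε = 45000 · -2.5770e-03 = -116 MPa.
Wall reaction R = σ·A = -116·863.1 = -100100 N = -100.1 kN.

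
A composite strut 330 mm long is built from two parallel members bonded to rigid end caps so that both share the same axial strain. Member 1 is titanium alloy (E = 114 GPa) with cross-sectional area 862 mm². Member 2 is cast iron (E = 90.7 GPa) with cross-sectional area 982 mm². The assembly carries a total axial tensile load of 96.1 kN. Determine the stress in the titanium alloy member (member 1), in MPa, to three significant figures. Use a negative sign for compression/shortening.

Equal strain + equilibrium ⇒ each member carries load in proportion to AE: A₁E₁ = 98270000 N, A₂E₂ = 89070000 N, ΣAE = 187300000 N.
σ₁ = P·E₁/ΣAE = 96100·114000/187300000 = 58.48 MPa.

58.5 MPa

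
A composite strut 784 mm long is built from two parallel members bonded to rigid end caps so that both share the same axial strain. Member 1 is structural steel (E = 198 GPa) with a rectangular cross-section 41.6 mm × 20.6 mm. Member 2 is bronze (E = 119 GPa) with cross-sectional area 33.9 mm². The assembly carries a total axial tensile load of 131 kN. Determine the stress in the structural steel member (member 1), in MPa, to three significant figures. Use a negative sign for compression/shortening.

A_1 = 857 mm².
Equal strain + equilibrium ⇒ each member carries load in proportion to AE: A₁E₁ = 169700000 N, A₂E₂ = 4034000 N, ΣAE = 173700000 N.
σ₁ = P·E₁/ΣAE = 131000·198000/173700000 = 149.3 MPa.

149 MPa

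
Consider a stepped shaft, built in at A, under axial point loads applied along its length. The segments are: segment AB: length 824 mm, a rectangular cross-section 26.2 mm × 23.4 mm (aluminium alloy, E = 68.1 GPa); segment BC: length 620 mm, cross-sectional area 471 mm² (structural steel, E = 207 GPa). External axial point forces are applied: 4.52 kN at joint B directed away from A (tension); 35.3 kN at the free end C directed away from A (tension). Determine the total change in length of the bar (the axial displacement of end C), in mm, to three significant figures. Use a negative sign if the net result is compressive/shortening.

Internal axial forces (sectioning from the free end, tension +): N_BC = 35.3 kN, N_AB = 39.82 kN.
A_AB = 613.1 mm².
δ_AB = 39820·824/(613.1·68100) = 0.7859 mm
δ_BC = 35300·620/(471·207000) = 0.2245 mm
δ = Σδ_i = 1.01 mm.

1.01 mm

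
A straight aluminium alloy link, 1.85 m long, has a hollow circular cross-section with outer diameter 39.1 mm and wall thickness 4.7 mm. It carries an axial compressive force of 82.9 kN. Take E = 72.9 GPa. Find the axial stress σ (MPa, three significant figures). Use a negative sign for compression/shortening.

A = 507.9 mm².
σ = N/A = -82900/507.9 = -163.2 MPa.

-163 MPa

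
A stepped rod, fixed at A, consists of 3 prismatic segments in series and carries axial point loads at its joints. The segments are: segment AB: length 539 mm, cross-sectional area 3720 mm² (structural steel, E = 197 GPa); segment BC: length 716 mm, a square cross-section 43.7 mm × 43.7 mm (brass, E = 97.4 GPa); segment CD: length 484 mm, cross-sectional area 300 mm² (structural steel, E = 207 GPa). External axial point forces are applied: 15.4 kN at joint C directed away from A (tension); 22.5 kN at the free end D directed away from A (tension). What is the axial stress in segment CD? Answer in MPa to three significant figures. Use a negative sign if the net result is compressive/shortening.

75.0 MPa

Internal axial forces (sectioning from the free end, tension +): N_CD = 22.5 kN, N_BC = 37.9 kN, N_AB = 37.9 kN.
σ_CD = N_CD/A_CD = 22500/300 = 75 MPa.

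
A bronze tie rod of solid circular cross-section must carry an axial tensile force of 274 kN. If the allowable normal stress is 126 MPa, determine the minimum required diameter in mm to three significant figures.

52.6 mm

Required area A ≥ P/σ_allow = 274000/126 = 2175 mm².
For a solid circular section, d ≥ √(4A/π) = 52.62 mm.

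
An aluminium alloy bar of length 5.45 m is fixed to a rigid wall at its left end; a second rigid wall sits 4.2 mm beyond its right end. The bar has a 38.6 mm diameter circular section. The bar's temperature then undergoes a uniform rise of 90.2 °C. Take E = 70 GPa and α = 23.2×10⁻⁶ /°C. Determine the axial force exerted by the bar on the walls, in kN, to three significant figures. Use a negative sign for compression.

-108 kN

Free thermal expansion αLΔT = 23.2e-6 · 5450 · 90.2 = 11.4 mm.
The walls engage after the gap closes; constrained expansion = 11.4 − 4.2 = 7.205 mm.
The walls impose strain ε = −(7.205)/5450 = -1.3220e-03; σ = Eε = 70000 · -1.3220e-03 = -92.54 MPa.
Wall reaction R = σ·A = -92.54·1170 = -108300 N = -108.3 kN.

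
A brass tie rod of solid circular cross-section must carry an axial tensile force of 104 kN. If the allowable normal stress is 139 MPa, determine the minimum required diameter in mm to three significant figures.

Required area A ≥ P/σ_allow = 104000/139 = 748.2 mm².
For a solid circular section, d ≥ √(4A/π) = 30.86 mm.

30.9 mm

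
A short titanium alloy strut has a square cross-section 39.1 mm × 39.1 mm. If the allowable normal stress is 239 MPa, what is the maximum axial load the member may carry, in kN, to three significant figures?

365 kN

A = 1529 mm².
P_max = σ_allow · A = 239 · 1529 = 365400 N = 365.4 kN.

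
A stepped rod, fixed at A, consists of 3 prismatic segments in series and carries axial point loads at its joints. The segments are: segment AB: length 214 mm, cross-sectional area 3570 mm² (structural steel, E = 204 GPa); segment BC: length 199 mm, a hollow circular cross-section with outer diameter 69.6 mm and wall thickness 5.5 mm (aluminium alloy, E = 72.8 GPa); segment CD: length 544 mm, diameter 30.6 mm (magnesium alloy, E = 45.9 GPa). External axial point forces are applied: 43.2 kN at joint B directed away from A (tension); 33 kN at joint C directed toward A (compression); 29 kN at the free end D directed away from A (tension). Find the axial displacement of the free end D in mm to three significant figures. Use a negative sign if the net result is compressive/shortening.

0.469 mm

Internal axial forces (sectioning from the free end, tension +): N_CD = 29 kN, N_BC = -4 kN, N_AB = 39.2 kN.
A_BC = 1108 mm².
A_CD = 735.4 mm².
δ_AB = 39200·214/(3570·204000) = 0.01152 mm
δ_BC = -4000·199/(1108·72800) = -0.009872 mm
δ_CD = 29000·544/(735.4·45900) = 0.4674 mm
δ = Σδ_i = 0.469 mm.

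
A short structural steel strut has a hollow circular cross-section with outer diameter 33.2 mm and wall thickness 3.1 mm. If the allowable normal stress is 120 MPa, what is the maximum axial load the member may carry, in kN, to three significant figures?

35.2 kN

A = 293.1 mm².
P_max = σ_allow · A = 120 · 293.1 = 35180 N = 35.18 kN.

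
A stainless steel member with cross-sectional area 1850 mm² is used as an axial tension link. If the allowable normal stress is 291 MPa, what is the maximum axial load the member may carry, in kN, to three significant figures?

P_max = σ_allow · A = 291 · 1850 = 538400 N = 538.4 kN.

538 kN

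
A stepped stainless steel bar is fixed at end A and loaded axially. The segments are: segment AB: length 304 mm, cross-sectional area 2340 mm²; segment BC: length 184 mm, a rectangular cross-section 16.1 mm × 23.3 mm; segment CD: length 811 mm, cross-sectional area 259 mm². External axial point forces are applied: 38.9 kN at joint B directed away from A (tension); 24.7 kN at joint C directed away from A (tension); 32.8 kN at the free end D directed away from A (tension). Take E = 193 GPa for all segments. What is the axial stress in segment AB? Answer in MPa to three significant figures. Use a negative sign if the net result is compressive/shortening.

41.2 MPa

Internal axial forces (sectioning from the free end, tension +): N_CD = 32.8 kN, N_BC = 57.5 kN, N_AB = 96.4 kN.
σ_AB = N_AB/A_AB = 96400/2340 = 41.2 MPa.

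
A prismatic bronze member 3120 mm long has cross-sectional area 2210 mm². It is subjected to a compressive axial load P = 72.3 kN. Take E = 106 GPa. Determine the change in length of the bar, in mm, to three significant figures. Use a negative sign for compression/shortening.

δ_mech = NL/(AE) = -72300·3120/(2210·106000) = -0.9629 mm.

-0.963 mm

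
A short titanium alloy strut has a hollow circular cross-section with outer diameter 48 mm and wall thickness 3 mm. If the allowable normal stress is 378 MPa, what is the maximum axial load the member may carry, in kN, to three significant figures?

160 kN

A = 424.1 mm².
P_max = σ_allow · A = 378 · 424.1 = 160300 N = 160.3 kN.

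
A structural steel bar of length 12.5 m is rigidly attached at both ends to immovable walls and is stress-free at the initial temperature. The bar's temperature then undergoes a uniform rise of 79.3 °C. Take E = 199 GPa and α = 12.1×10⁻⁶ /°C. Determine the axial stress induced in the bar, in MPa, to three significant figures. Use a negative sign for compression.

Free thermal expansion αLΔT = 12.1e-6 · 12500 · 79.3 = 11.99 mm.
The walls impose strain ε = −(11.99)/12500 = -9.5953e-04; σ = Eε = 199000 · -9.5953e-04 = -190.9 MPa.

-191 MPa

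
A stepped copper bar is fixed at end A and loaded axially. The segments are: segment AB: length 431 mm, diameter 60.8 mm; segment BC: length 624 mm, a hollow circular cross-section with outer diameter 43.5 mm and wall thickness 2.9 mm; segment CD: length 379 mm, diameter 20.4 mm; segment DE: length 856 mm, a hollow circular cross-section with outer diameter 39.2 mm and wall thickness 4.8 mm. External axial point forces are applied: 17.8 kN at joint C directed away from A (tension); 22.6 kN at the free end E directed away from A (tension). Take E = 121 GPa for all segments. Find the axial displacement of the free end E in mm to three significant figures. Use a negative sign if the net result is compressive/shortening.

1.14 mm

Internal axial forces (sectioning from the free end, tension +): N_DE = 22.6 kN, N_CD = 22.6 kN, N_BC = 40.4 kN, N_AB = 40.4 kN.
A_AB = 2903 mm².
A_BC = 369.9 mm².
A_CD = 326.9 mm².
A_DE = 518.7 mm².
δ_AB = 40400·431/(2903·121000) = 0.04957 mm
δ_BC = 40400·624/(369.9·121000) = 0.5633 mm
δ_CD = 22600·379/(326.9·121000) = 0.2166 mm
δ_DE = 22600·856/(518.7·121000) = 0.3082 mm
δ = Σδ_i = 1.138 mm.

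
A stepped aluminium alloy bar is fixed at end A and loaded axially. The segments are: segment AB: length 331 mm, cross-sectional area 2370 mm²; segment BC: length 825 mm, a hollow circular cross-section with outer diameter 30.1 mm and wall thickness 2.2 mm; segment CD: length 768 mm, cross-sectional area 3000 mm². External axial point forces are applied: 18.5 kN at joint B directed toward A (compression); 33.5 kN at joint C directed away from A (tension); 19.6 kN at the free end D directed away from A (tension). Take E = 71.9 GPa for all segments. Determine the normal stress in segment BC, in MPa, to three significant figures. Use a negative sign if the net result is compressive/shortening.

Internal axial forces (sectioning from the free end, tension +): N_CD = 19.6 kN, N_BC = 53.1 kN, N_AB = 34.6 kN.
A_BC = 192.8 mm².
σ_BC = N_BC/A_BC = 53100/192.8 = 275.4 MPa.

275 MPa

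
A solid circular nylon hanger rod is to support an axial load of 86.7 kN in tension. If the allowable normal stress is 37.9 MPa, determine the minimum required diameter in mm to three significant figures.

Required area A ≥ P/σ_allow = 86700/37.9 = 2288 mm².
For a solid circular section, d ≥ √(4A/π) = 53.97 mm.

54.0 mm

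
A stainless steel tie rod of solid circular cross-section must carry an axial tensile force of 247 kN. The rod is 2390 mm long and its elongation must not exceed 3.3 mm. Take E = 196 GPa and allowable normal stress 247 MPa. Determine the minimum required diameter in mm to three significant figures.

Required area A ≥ P/σ_allow = 247000/247 = 1000 mm².
For a solid circular section, d ≥ √(4A/π) = 35.68 mm.
Elongation limit: A ≥ PL/(Eδ_allow) = 247000·2390/(196000·3.3) = 912.7 mm² ⇒ d ≥ 34.09 mm.
The stress limit governs.

35.7 mm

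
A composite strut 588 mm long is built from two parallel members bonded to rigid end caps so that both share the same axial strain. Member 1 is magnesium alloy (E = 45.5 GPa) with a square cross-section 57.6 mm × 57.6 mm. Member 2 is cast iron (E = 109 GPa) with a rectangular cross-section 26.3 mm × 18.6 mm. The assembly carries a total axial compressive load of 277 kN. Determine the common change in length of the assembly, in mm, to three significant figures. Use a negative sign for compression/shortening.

A_1 = 3318 mm².
A_2 = 489.2 mm².
Equal strain + equilibrium ⇒ each member carries load in proportion to AE: A₁E₁ = 151000000 N, A₂E₂ = 53320000 N, ΣAE = 204300000 N.
δ = PL/ΣAE = -277000·588/204300000 = -0.7973 mm.

-0.797 mm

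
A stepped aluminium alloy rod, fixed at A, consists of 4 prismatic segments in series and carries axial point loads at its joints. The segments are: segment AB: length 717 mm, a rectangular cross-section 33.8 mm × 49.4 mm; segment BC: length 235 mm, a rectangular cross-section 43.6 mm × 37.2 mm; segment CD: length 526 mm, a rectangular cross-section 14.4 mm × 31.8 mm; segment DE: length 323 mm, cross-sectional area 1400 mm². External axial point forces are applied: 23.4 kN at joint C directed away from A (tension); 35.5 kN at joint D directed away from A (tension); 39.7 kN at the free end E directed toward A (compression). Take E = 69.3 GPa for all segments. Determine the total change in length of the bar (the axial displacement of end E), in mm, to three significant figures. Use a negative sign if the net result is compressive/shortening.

-0.0427 mm

Internal axial forces (sectioning from the free end, tension +): N_DE = -39.7 kN, N_CD = -4.2 kN, N_BC = 19.2 kN, N_AB = 19.2 kN.
A_AB = 1670 mm².
A_BC = 1622 mm².
A_CD = 457.9 mm².
δ_AB = 19200·717/(1670·69300) = 0.119 mm
δ_BC = 19200·235/(1622·69300) = 0.04014 mm
δ_CD = -4200·526/(457.9·69300) = -0.06962 mm
δ_DE = -39700·323/(1400·69300) = -0.1322 mm
δ = Σδ_i = -0.04267 mm.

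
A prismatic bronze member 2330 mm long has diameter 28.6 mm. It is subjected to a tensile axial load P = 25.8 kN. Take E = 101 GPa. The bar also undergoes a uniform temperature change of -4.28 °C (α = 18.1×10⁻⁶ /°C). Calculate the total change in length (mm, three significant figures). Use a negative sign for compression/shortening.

A = 642.4 mm².
δ_mech = NL/(AE) = 25800·2330/(642.4·101000) = 0.9265 mm.
δ_thermal = αLΔT = 18.1e-6·2330·-4.28 = -0.1805 mm.
δ = δ_mech + δ_thermal = 0.746 mm.

0.746 mm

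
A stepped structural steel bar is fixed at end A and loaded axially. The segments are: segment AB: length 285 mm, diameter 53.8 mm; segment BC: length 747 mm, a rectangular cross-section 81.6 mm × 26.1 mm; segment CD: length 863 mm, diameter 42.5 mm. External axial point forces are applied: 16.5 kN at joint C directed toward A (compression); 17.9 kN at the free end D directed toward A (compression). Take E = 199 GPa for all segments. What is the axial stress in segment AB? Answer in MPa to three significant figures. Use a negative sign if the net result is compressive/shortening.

Internal axial forces (sectioning from the free end, tension +): N_CD = -17.9 kN, N_BC = -34.4 kN, N_AB = -34.4 kN.
A_AB = 2273 mm².
σ_AB = N_AB/A_AB = -34400/2273 = -15.13 MPa.

-15.1 MPa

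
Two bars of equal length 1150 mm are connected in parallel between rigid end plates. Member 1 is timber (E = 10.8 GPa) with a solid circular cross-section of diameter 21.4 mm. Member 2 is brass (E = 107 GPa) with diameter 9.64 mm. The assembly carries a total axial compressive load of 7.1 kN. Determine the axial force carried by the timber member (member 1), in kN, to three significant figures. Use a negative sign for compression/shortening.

A_1 = 359.7 mm².
A_2 = 72.99 mm².
Equal strain + equilibrium ⇒ each member carries load in proportion to AE: A₁E₁ = 3885000 N, A₂E₂ = 7810000 N, ΣAE = 11690000 N.
F₁ = P·A₁E₁/ΣAE = -7100·3885000/11690000 = -2358 N.

-2.36 kN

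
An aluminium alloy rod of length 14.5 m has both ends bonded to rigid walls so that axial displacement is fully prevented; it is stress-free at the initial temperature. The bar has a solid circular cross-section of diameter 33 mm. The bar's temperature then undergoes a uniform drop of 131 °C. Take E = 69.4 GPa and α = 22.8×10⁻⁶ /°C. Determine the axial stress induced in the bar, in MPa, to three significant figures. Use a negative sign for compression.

Free thermal expansion αLΔT = 22.8e-6 · 14500 · -131 = -43.31 mm.
The walls impose strain ε = −(-43.31)/14500 = 2.9868e-03; σ = Eε = 69400 · 2.9868e-03 = 207.3 MPa.

207 MPa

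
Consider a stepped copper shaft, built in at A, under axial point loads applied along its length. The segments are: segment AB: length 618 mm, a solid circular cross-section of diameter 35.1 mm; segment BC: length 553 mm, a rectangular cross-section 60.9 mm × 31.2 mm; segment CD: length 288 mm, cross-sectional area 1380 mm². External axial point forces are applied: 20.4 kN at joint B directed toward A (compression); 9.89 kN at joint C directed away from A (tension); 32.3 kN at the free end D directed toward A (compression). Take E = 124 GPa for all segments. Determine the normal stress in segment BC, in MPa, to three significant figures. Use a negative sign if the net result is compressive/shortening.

-11.8 MPa

Internal axial forces (sectioning from the free end, tension +): N_CD = -32.3 kN, N_BC = -22.41 kN, N_AB = -42.81 kN.
A_BC = 1900 mm².
σ_BC = N_BC/A_BC = -22410/1900 = -11.79 MPa.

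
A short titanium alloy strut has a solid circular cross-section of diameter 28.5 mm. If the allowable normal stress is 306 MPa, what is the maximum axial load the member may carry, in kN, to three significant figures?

195 kN

A = 637.9 mm².
P_max = σ_allow · A = 306 · 637.9 = 195200 N = 195.2 kN.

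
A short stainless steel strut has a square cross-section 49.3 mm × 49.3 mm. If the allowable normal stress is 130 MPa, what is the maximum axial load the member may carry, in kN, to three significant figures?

316 kN

A = 2430 mm².
P_max = σ_allow · A = 130 · 2430 = 316000 N = 316 kN.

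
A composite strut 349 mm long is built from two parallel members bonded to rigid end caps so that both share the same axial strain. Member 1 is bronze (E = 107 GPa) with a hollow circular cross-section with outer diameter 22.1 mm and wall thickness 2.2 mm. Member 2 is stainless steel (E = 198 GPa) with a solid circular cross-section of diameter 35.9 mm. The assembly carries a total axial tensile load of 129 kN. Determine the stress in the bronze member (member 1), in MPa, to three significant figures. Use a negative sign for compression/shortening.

64.2 MPa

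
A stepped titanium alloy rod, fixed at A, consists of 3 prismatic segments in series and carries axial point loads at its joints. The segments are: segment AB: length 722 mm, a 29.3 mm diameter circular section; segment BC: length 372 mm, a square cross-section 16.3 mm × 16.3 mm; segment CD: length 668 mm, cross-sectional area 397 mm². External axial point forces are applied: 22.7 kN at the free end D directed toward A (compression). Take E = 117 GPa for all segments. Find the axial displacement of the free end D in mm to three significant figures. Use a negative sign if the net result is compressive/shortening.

Internal axial forces (sectioning from the free end, tension +): N_CD = -22.7 kN, N_BC = -22.7 kN, N_AB = -22.7 kN.
A_AB = 674.3 mm².
A_BC = 265.7 mm².
δ_AB = -22700·722/(674.3·117000) = -0.2078 mm
δ_BC = -22700·372/(265.7·117000) = -0.2716 mm
δ_CD = -22700·668/(397·117000) = -0.3265 mm
δ = Σδ_i = -0.8059 mm.

-0.806 mm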